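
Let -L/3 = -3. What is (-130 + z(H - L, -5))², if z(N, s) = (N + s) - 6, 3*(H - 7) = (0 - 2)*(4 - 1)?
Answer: 21025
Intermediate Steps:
L = 9 (L = -3*(-3) = 9)
H = 5 (H = 7 + ((0 - 2)*(4 - 1))/3 = 7 + (-2*3)/3 = 7 + (⅓)*(-6) = 7 - 2 = 5)
z(N, s) = -6 + N + s
(-130 + z(H - L, -5))² = (-130 + (-6 + (5 - 1*9) - 5))² = (-130 + (-6 + (5 - 9) - 5))² = (-130 + (-6 - 4 - 5))² = (-130 - 15)² = (-145)² = 21025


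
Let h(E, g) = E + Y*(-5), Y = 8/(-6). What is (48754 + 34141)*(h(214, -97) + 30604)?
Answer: 7665632230/3 ≈ 2.5552e+9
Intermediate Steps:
Y = -4/3 (Y = 8*(-1/6) = -4/3 ≈ -1.3333)
h(E, g) = 20/3 + E (h(E, g) = E - 4/3*(-5) = E + 20/3 = 20/3 + E)
(48754 + 34141)*(h(214, -97) + 30604) = (48754 + 34141)*((20/3 + 214) + 30604) = 82895*(662/3 + 30604) = 82895*(92474/3) = 7665632230/3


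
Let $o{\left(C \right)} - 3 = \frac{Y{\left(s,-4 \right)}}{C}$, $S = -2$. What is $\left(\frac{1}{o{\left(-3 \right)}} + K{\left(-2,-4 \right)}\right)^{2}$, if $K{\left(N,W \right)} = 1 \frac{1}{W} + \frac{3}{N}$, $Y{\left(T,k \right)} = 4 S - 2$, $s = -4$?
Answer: $\frac{14641}{5776} \approx 2.5348$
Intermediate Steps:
$Y{\left(T,k \right)} = -10$ ($Y{\left(T,k \right)} = 4 \left(-2\right) - 2 = -8 - 2 = -10$)
$o{\left(C \right)} = 3 - \frac{10}{C}$
$K{\left(N,W \right)} = \frac{1}{W} + \frac{3}{N}$
$\left(\frac{1}{o{\left(-3 \right)}} + K{\left(-2,-4 \right)}\right)^{2} = \left(\frac{1}{3 - \frac{10}{-3}} + \left(\frac{1}{-4} + \frac{3}{-2}\right)\right)^{2} = \left(\frac{1}{3 - - \frac{10}{3}} + \left(- \frac{1}{4} + 3 \left(- \frac{1}{2}\right)\right)\right)^{2} = \left(\frac{1}{3 + \frac{10}{3}} - \frac{7}{4}\right)^{2} = \left(\frac{1}{\frac{19}{3}} - \frac{7}{4}\right)^{2} = \left(\frac{3}{19} - \frac{7}{4}\right)^{2} = \left(- \frac{121}{76}\right)^{2} = \frac{14641}{5776}$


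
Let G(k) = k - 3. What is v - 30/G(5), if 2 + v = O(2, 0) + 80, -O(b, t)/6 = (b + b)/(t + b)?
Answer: 51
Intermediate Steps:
O(b, t) = -12*b/(b + t) (O(b, t) = -6*(b + b)/(t + b) = -6*2*b/(b + t) = -12*b/(b + t))
G(k) = -3 + k
v = 66 (v = -2 + (-12*2/(2 + 0) + 80) = -2 + (-12*2/2 + 80) = -2 + (-12*2*½ + 80) = -2 + (-12 + 80) = -2 + 68 = 66)
v - 30/G(5) = 66 - 30/(-3 + 5) = 66 - 30/2 = 66 - 30*½ = 66 - 15 = 51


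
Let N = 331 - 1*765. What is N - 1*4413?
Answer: -4847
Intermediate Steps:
N = -434 (N = 331 - 765 = -434)
N - 1*4413 = -434 - 1*4413 = -434 - 4413 = -4847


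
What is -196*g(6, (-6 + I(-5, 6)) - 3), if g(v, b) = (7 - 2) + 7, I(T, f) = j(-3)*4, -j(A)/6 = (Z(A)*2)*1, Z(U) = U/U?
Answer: -2352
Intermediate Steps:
Z(U) = 1
j(A) = -12 (j(A) = -6*1*2 = -12)
I(T, f) = -48 (I(T, f) = -12*4 = -48)
g(v, b) = 12 (g(v, b) = 5 + 7 = 12)
-196*g(6, (-6 + I(-5, 6)) - 3) = -196*12 = -2352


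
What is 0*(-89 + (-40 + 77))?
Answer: 0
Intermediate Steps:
0*(-89 + (-40 + 77)) = 0*(-89 + 37) = 0*(-52) = 0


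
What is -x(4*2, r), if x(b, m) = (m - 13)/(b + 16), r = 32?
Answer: -19/24 ≈ -0.79167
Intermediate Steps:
x(b, m) = (-13 + m)/(16 + b)
-x(4*2, r) = -(-13 + 32)/(16 + 4*2) = -19/(16 + 8) = -19/24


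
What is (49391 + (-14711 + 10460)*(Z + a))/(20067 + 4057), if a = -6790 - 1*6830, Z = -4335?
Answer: 19094024/6031 ≈ 3166.0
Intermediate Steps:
a = -13620 (a = -6790 - 6830 = -13620)
(49391 + (-14711 + 10460)*(Z + a))/(20067 + 4057) = (49391 + (-14711 + 10460)*(-4335 - 13620))/(20067 + 4057) = (49391 - 4251*(-17955))/24124 = (49391 + 76326705)*(1/24124) = 76376096*(1/24124) = 19094024/6031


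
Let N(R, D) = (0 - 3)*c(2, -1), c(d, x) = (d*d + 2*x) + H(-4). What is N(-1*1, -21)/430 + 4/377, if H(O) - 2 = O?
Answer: 4/377 ≈ 0.010610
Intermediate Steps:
H(O) = 2 + O
c(d, x) = -2 + d² + 2*x (c(d, x) = (d*d + 2*x) + (2 - 4) = (d² + 2*x) - 2 = -2 + d² + 2*x)
N(R, D) = 0 (N(R, D) = (0 - 3)*(-2 + 2² + 2*(-1)) = -3*(-2 + 4 - 2) = -3*0 = 0)
N(-1*1, -21)/430 + 4/377 = 0/430 + 4/377 = 0*(1/430) + 4*(1/377) = 0 + 4/377 = 4/377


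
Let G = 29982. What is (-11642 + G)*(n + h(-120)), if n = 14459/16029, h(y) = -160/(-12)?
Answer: 4184802860/16029 ≈ 2.6108e+5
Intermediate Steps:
h(y) = 40/3 (h(y) = -160*(-1/12) = 40/3)
n = 14459/16029 (n = 14459*(1/16029) = 14459/16029 ≈ 0.90205)
(-11642 + G)*(n + h(-120)) = (-11642 + 29982)*(14459/16029 + 40/3) = 18340*(228179/16029) = 4184802860/16029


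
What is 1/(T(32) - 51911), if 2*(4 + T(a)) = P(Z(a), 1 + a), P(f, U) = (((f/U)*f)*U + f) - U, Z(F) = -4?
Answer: -2/103851 ≈ -1.9258e-5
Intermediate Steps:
P(f, U) = f + f² - U (P(f, U) = ((f²/U)*U + f) - U = (f² + f) - U = (f + f²) - U = f + f² - U)
T(a) = 3/2 - a/2 (T(a) = -4 + (-4 + (-4)² - (1 + a))/2 = -4 + (-4 + 16 + (-1 - a))/2 = -4 + (11 - a)/2 = -4 + (11/2 - a/2) = 3/2 - a/2)
1/(T(32) - 51911) = 1/((3/2 - ½*32) - 51911) = 1/((3/2 - 16) - 51911) = 1/(-29/2 - 51911) = 1/(-103851/2) = -2/103851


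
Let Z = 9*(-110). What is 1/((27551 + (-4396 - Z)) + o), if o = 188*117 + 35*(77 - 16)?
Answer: 1/48276 ≈ 2.0714e-5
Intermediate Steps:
Z = -990
o = 24131 (o = 21996 + 35*61 = 21996 + 2135 = 24131)
1/((27551 + (-4396 - Z)) + o) = 1/((27551 + (-4396 - 1*(-990))) + 24131) = 1/((27551 + (-4396 + 990)) + 24131) = 1/((27551 - 3406) + 24131) = 1/(24145 + 24131) = 1/48276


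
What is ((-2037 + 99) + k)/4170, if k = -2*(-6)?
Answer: -321/695 ≈ -0.46187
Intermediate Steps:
k = 12
((-2037 + 99) + k)/4170 = ((-2037 + 99) + 12)/4170 = (-1938 + 12)*(1/4170) = -1926*1/4170 = -321/695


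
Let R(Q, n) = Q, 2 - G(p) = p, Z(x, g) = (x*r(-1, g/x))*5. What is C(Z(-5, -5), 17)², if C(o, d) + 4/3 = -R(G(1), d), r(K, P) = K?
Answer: 49/9 ≈ 5.4444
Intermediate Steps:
Z(x, g) = -5*x (Z(x, g) = (x*(-1))*5 = -x*5 = -5*x)
G(p) = 2 - p
C(o, d) = -7/3 (C(o, d) = -4/3 - (2 - 1*1) = -4/3 - (2 - 1) = -4/3 - 1*1 = -4/3 - 1 = -7/3)
C(Z(-5, -5), 17)² = (-7/3)² = 49/9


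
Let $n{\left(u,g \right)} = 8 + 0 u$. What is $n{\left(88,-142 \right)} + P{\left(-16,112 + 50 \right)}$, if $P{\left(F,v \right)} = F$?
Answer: $-8$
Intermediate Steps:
$n{\left(u,g \right)} = 8$ ($n{\left(u,g \right)} = 8 + 0 = 8$)
$n{\left(88,-142 \right)} + P{\left(-16,112 + 50 \right)} = 8 - 16 = -8$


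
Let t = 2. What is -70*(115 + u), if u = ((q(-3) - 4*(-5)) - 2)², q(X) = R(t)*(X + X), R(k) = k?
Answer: -10570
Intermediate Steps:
q(X) = 4*X (q(X) = 2*(X + X) = 2*(2*X) = 4*X)
u = 36 (u = ((4*(-3) - 4*(-5)) - 2)² = ((-12 + 20) - 2)² = (8 - 2)² = 6² = 36)
-70*(115 + u) = -70*(115 + 36) = -70*151 = -10570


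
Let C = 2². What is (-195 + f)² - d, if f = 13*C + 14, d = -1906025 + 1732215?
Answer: 190451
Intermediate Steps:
d = -173810
C = 4
f = 66 (f = 13*4 + 14 = 52 + 14 = 66)
(-195 + f)² - d = (-195 + 66)² - 1*(-173810) = (-129)² + 173810 = 16641 + 173810 = 190451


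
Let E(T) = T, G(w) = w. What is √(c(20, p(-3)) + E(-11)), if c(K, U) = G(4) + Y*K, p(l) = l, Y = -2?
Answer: I*√47 ≈ 6.8557*I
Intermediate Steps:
c(K, U) = 4 - 2*K
√(c(20, p(-3)) + E(-11)) = √((4 - 2*20) - 11) = √((4 - 40) - 11) = √(-36 - 11) = √(-47) = I*√47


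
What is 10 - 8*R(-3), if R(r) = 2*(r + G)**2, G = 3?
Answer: 10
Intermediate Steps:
R(r) = 2*(3 + r)**2 (R(r) = 2*(r + 3)**2 = 2*(3 + r)**2)
10 - 8*R(-3) = 10 - 16*(3 - 3)**2 = 10 - 16*0**2 = 10 - 16*0 = 10 - 8*0 = 10 + 0 = 10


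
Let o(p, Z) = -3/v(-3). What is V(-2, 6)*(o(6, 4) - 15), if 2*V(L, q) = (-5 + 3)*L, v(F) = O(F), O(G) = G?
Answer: -28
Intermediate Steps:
v(F) = F
o(p, Z) = 1 (o(p, Z) = -3/(-3) = -3*(-⅓) = 1)
V(L, q) = -L (V(L, q) = ((-5 + 3)*L)/2 = (-2*L)/2 = -L)
V(-2, 6)*(o(6, 4) - 15) = (-1*(-2))*(1 - 15) = 2*(-14) = -28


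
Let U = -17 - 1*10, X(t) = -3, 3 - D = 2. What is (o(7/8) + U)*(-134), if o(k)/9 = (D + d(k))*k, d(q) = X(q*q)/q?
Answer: 24723/4 ≈ 6180.8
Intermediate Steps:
D = 1 (D = 3 - 1*2 = 3 - 2 = 1)
U = -27 (U = -17 - 10 = -27)
d(q) = -3/q
o(k) = 9*k*(1 - 3/k) (o(k) = 9*((1 - 3/k)*k) = 9*(k*(1 - 3/k)) = 9*k*(1 - 3/k))
(o(7/8) + U)*(-134) = ((-27 + 9*(7/8)) - 27)*(-134) = ((-27 + 63/8) - 27)*(-134) = (-153/8 - 27)*(-134) = -369/8*(-134) = 24723/4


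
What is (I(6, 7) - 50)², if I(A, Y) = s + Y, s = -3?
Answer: 2116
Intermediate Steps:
I(A, Y) = -3 + Y
(I(6, 7) - 50)² = ((-3 + 7) - 50)² = (4 - 50)² = (-46)² = 2116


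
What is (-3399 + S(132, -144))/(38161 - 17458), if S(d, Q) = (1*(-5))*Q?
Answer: -893/6901 ≈ -0.12940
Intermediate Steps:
S(d, Q) = -5*Q
(-3399 + S(132, -144))/(38161 - 17458) = (-3399 - 5*(-144))/(38161 - 17458) = (-3399 + 720)/20703 = -2679*1/20703 = -893/6901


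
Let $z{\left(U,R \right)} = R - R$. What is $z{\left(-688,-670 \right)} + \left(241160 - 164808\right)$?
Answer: $76352$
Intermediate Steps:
$z{\left(U,R \right)} = 0$
$z{\left(-688,-670 \right)} + \left(241160 - 164808\right) = 0 + \left(241160 - 164808\right) = 0 + 76352 = 76352$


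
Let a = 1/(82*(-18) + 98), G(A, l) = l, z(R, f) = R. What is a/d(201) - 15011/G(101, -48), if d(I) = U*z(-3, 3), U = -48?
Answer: 62055473/198432 ≈ 312.73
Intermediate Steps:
d(I) = 144 (d(I) = -48*(-3) = 144)
a = -1/1378 (a = 1/(-1476 + 98) = 1/(-1378) = -1/1378 ≈ -0.00072569)
a/d(201) - 15011/G(101, -48) = -1/1378/144 - 15011/(-48) = -1/1378*1/144 - 15011*(-1/48) = -1/198432 + 15011/48 = 62055473/198432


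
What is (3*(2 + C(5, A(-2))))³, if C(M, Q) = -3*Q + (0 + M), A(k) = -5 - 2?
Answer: 592704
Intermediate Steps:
A(k) = -7
C(M, Q) = M - 3*Q (C(M, Q) = -3*Q + M = M - 3*Q)
(3*(2 + C(5, A(-2))))³ = (3*(2 + (5 - 3*(-7))))³ = (3*(2 + (5 + 21)))³ = (3*(2 + 26))³ = (3*28)³ = 84³ = 592704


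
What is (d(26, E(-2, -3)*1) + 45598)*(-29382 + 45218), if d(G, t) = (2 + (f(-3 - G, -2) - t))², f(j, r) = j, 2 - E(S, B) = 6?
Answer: 730467172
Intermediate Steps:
E(S, B) = -4 (E(S, B) = 2 - 1*6 = 2 - 6 = -4)
d(G, t) = (-1 - G - t)² (d(G, t) = (2 + ((-3 - G) - t))² = (2 + (-3 - G - t))² = (-1 - G - t)²)
(d(26, E(-2, -3)*1) + 45598)*(-29382 + 45218) = ((1 + 26 - 4*1)² + 45598)*(-29382 + 45218) = ((1 + 26 - 4)² + 45598)*15836 = (23² + 45598)*15836 = (529 + 45598)*15836 = 46127*15836 = 730467172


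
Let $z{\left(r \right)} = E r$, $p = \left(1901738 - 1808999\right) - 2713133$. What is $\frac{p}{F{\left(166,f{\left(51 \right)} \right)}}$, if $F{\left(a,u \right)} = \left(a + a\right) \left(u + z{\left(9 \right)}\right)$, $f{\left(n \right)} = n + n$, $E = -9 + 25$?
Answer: $- \frac{1310197}{40836} \approx -32.084$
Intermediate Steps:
$E = 16$
$p = -2620394$ ($p = 92739 - 2713133 = -2620394$)
$f{\left(n \right)} = 2 n$
$z{\left(r \right)} = 16 r$
$F{\left(a,u \right)} = 2 a \left(144 + u\right)$ ($F{\left(a,u \right)} = \left(a + a\right) \left(u + 16 \cdot 9\right) = 2 a \left(u + 144\right) = 2 a \left(144 + u\right)$)
$\frac{p}{F{\left(166,f{\left(51 \right)} \right)}} = - \frac{2620394}{2 \cdot 166 \left(144 + 2 \cdot 51\right)} = - \frac{2620394}{2 \cdot 166 \left(144 + 102\right)} = - \frac{2620394}{2 \cdot 166 \cdot 246} = - \frac{2620394}{81672} = \left(-2620394\right) \frac{1}{81672} = - \frac{1310197}{40836}$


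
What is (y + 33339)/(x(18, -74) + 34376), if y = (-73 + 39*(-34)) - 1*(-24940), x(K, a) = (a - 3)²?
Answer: 3792/2687 ≈ 1.4112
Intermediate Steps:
x(K, a) = (-3 + a)²
y = 23541 (y = (-73 - 1326) + 24940 = -1399 + 24940 = 23541)
(y + 33339)/(x(18, -74) + 34376) = (23541 + 33339)/((-3 - 74)² + 34376) = 56880/((-77)² + 34376) = 56880/(5929 + 34376) = 56880/40305 = 56880*(1/40305) = 3792/2687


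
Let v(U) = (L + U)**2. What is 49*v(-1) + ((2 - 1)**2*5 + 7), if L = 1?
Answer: 12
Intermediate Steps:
v(U) = (1 + U)**2
49*v(-1) + ((2 - 1)**2*5 + 7) = 49*(1 - 1)**2 + ((2 - 1)**2*5 + 7) = 49*0**2 + (1**2*5 + 7) = 49*0 + (1*5 + 7) = 0 + (5 + 7) = 0 + 12 = 12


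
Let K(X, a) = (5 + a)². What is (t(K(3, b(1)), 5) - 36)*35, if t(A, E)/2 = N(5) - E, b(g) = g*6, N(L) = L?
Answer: -1260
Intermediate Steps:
b(g) = 6*g
t(A, E) = 10 - 2*E (t(A, E) = 2*(5 - E) = 10 - 2*E)
(t(K(3, b(1)), 5) - 36)*35 = ((10 - 2*5) - 36)*35 = ((10 - 10) - 36)*35 = (0 - 36)*35 = -36*35 = -1260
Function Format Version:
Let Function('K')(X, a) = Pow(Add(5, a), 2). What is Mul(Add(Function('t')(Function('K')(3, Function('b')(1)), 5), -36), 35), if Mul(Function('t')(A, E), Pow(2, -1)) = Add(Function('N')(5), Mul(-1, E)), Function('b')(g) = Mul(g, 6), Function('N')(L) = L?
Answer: -1260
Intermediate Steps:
Function('b')(g) = Mul(6, g)
Function('t')(A, E) = Add(10, Mul(-2, E)) (Function('t')(A, E) = Mul(2, Add(5, Mul(-1, E))) = Add(10, Mul(-2, E)))
Mul(Add(Function('t')(Function('K')(3, Function('b')(1)), 5), -36), 35) = Mul(Add(Add(10, Mul(-2, 5)), -36), 35) = Mul(Add(Add(10, -10), -36), 35) = Mul(Add(0, -36), 35) = Mul(-36, 35) = -1260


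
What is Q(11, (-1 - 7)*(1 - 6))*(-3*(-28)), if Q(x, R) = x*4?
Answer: 3696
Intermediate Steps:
Q(x, R) = 4*x
Q(11, (-1 - 7)*(1 - 6))*(-3*(-28)) = (4*11)*(-3*(-28)) = 44*84 = 3696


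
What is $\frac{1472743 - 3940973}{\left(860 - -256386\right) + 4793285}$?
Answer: $- \frac{2468230}{5050531} \approx -0.48871$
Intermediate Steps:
$\frac{1472743 - 3940973}{\left(860 - -256386\right) + 4793285} = - \frac{2468230}{\left(860 + 256386\right) + 4793285} = - \frac{2468230}{257246 + 4793285} = - \frac{2468230}{5050531}$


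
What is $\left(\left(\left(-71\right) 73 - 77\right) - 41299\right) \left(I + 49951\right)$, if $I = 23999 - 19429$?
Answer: $-2538443239$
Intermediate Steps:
$I = 4570$ ($I = 23999 - 19429 = 4570$)
$\left(\left(\left(-71\right) 73 - 77\right) - 41299\right) \left(I + 49951\right) = \left(\left(\left(-71\right) 73 - 77\right) - 41299\right) \left(4570 + 49951\right) = \left(\left(-5183 - 77\right) - 41299\right) 54521 = \left(-5260 - 41299\right) 54521 = \left(-46559\right) 54521 = -2538443239$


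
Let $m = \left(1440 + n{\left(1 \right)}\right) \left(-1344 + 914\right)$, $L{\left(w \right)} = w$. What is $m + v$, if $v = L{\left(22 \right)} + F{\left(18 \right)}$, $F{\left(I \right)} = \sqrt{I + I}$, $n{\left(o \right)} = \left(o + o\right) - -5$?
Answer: $-622182$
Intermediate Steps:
$n{\left(o \right)} = 5 + 2 o$ ($n{\left(o \right)} = 2 o + 5 = 5 + 2 o$)
$F{\left(I \right)} = \sqrt{2} \sqrt{I}$ ($F{\left(I \right)} = \sqrt{2 I} = \sqrt{2} \sqrt{I}$)
$m = -622210$ ($m = \left(1440 + \left(5 + 2 \cdot 1\right)\right) \left(-1344 + 914\right) = \left(1440 + \left(5 + 2\right)\right) \left(-430\right) = \left(1440 + 7\right) \left(-430\right) = 1447 \left(-430\right) = -622210$)
$v = 28$ ($v = 22 + \sqrt{2} \sqrt{18} = 22 + \sqrt{2} \cdot 3 \sqrt{2} = 22 + 6 = 28$)
$m + v = -622210 + 28 = -622182$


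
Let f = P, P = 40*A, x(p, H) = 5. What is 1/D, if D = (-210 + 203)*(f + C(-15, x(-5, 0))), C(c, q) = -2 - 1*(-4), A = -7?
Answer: 1/1946 ≈ 0.00051387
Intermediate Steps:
C(c, q) = 2 (C(c, q) = -2 + 4 = 2)
P = -280 (P = 40*(-7) = -280)
f = -280
D = 1946 (D = (-210 + 203)*(-280 + 2) = -7*(-278) = 1946)
1/D = 1/1946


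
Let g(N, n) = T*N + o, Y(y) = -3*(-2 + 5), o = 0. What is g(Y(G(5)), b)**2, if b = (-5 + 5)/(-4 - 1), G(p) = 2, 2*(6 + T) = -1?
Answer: 13689/4 ≈ 3422.3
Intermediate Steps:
T = -13/2 (T = -6 + (1/2)*(-1) = -6 - 1/2 = -13/2 ≈ -6.5000)
Y(y) = -9 (Y(y) = -3*3 = -9)
b = 0 (b = 0/(-5) = 0*(-1/5) = 0)
g(N, n) = -13*N/2 (g(N, n) = -13*N/2 + 0 = -13*N/2)
g(Y(G(5)), b)**2 = (-13/2*(-9))**2 = (117/2)**2 = 13689/4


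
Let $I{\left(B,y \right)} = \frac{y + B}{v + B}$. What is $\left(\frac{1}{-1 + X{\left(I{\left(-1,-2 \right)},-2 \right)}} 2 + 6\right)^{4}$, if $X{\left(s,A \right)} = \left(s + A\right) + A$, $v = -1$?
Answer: $\frac{2085136}{2401} \approx 868.44$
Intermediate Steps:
$I{\left(B,y \right)} = \frac{B + y}{-1 + B}$ ($I{\left(B,y \right)} = \frac{y + B}{-1 + B} = \frac{B + y}{-1 + B}$)
$X{\left(s,A \right)} = s + 2 A$ ($X{\left(s,A \right)} = \left(A + s\right) + A = s + 2 A$)
$\left(\frac{1}{-1 + X{\left(I{\left(-1,-2 \right)},-2 \right)}} 2 + 6\right)^{4} = \left(\frac{1}{-1 + \left(\frac{-1 - 2}{-1 - 1} + 2 \left(-2\right)\right)} 2 + 6\right)^{4} = \left(\frac{1}{-1 - \left(4 - \frac{1}{-2} \left(-3\right)\right)} 2 + 6\right)^{4} = \left(\frac{1}{-1 - \frac{5}{2}} \cdot 2 + 6\right)^{4} = \left(\frac{1}{- \frac{7}{2}} \cdot 2 + 6\right)^{4} = \left(\left(- \frac{2}{7}\right) 2 + 6\right)^{4} = \left(- \frac{4}{7} + 6\right)^{4} = \left(\frac{38}{7}\right)^{4} = \frac{2085136}{2401}$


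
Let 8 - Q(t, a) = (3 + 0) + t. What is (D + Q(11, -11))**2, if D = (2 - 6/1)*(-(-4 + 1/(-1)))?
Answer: 676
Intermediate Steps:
Q(t, a) = 5 - t (Q(t, a) = 8 - ((3 + 0) + t) = 8 - (3 + t) = 8 + (-3 - t) = 5 - t)
D = -20 (D = (2 - 6*1)*(-(-4 - 1)) = (2 - 6)*(-1*(-5)) = -4*5 = -20)
(D + Q(11, -11))**2 = (-20 + (5 - 1*11))**2 = (-20 + (5 - 11))**2 = (-20 - 6)**2 = (-26)**2 = 676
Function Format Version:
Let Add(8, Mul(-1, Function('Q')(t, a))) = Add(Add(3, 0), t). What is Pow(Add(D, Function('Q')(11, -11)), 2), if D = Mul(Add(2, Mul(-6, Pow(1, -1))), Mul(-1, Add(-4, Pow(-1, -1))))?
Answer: 676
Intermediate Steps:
Function('Q')(t, a) = Add(5, Mul(-1, t)) (Function('Q')(t, a) = Add(8, Mul(-1, Add(Add(3, 0), t))) = Add(8, Mul(-1, Add(3, t))) = Add(8, Add(-3, Mul(-1, t))) = Add(5, Mul(-1, t)))
D = -20 (D = Mul(Add(2, Mul(-6, 1)), Mul(-1, Add(-4, -1))) = Mul(Add(2, -6), Mul(-1, -5)) = Mul(-4, 5) = -20)
Pow(Add(D, Function('Q')(11, -11)), 2) = Pow(Add(-20, Add(5, Mul(-1, 11))), 2) = Pow(Add(-20, Add(5, -11)), 2) = Pow(Add(-20, -6), 2) = Pow(-26, 2) = 676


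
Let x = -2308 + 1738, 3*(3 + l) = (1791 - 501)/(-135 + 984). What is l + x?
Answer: -486047/849 ≈ -572.49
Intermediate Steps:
l = -2117/849 (l = -3 + ((1791 - 501)/(-135 + 984))/3 = -3 + (1290/849)/3 = -3 + (1290*(1/849))/3 = -3 + (1/3)*(430/283) = -3 + 430/849 = -2117/849 ≈ -2.4935)
x = -570
l + x = -2117/849 - 570 = -486047/849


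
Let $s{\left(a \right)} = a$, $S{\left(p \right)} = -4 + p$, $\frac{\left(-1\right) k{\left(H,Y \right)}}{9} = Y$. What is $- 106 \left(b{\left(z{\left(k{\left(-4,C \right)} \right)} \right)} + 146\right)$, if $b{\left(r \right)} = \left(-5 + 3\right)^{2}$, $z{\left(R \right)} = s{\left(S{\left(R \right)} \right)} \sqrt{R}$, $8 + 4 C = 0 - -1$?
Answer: $-15900$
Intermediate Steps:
$C = - \frac{7}{4}$ ($C = -2 + \frac{0 - -1}{4} = -2 + \frac{0 + 1}{4} = -2 + \frac{1}{4} \cdot 1 = -2 + \frac{1}{4} = - \frac{7}{4} \approx -1.75$)
$k{\left(H,Y \right)} = - 9 Y$
$z{\left(R \right)} = \sqrt{R} \left(-4 + R\right)$ ($z{\left(R \right)} = \left(-4 + R\right) \sqrt{R} = \sqrt{R} \left(-4 + R\right)$)
$b{\left(r \right)} = 4$ ($b{\left(r \right)} = \left(-2\right)^{2} = 4$)
$- 106 \left(b{\left(z{\left(k{\left(-4,C \right)} \right)} \right)} + 146\right) = - 106 \left(4 + 146\right) = \left(-106\right) 150 = -15900$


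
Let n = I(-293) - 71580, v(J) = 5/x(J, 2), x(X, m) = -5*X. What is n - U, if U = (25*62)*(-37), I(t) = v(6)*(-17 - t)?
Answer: -14276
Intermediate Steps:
v(J) = -1/J (v(J) = 5/((-5*J)) = 5*(-1/(5*J)) = -1/J)
I(t) = 17/6 + t/6 (I(t) = (-1/6)*(-17 - t) = (-1*⅙)*(-17 - t) = -(-17 - t)/6 = 17/6 + t/6)
U = -57350 (U = 1550*(-37) = -57350)
n = -71626 (n = (17/6 + (⅙)*(-293)) - 71580 = (17/6 - 293/6) - 71580 = -46 - 71580 = -71626)
n - U = -71626 - 1*(-57350) = -71626 + 57350 = -14276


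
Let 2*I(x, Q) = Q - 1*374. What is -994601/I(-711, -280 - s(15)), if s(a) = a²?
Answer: 1989202/879 ≈ 2263.0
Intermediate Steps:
I(x, Q) = -187 + Q/2 (I(x, Q) = (Q - 1*374)/2 = (Q - 374)/2 = (-374 + Q)/2 = -187 + Q/2)
-994601/I(-711, -280 - s(15)) = -994601/(-187 + (-280 - 1*15²)/2) = -994601/(-187 + (-280 - 1*225)/2) = -994601/(-187 + (-280 - 225)/2) = -994601/(-187 + (½)*(-505)) = -994601/(-187 - 505/2) = -994601/(-879/2) = -994601*(-2/879) = 1989202/879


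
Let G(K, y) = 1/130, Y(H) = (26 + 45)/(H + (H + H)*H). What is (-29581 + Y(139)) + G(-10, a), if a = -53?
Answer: -149133450919/5041530 ≈ -29581.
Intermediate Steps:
Y(H) = 71/(H + 2*H²) (Y(H) = 71/(H + (2*H)*H) = 71/(H + 2*H²))
G(K, y) = 1/130
(-29581 + Y(139)) + G(-10, a) = (-29581 + 71/(139*(1 + 2*139))) + 1/130 = (-29581 + 71*(1/139)/(1 + 278)) + 1/130 = (-29581 + 71*(1/139)/279) + 1/130 = (-29581 + 71*(1/139)*(1/279)) + 1/130 = (-29581 + 71/38781) + 1/130 = -1147180690/38781 + 1/130 = -149133450919/5041530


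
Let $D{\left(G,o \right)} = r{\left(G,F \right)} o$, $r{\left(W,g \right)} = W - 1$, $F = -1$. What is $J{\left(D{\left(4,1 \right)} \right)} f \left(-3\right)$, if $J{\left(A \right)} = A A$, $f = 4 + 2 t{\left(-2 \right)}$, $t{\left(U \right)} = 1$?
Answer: $-162$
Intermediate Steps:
$r{\left(W,g \right)} = -1 + W$ ($r{\left(W,g \right)} = W - 1 = -1 + W$)
$f = 6$ ($f = 4 + 2 \cdot 1 = 4 + 2 = 6$)
$D{\left(G,o \right)} = o \left(-1 + G\right)$ ($D{\left(G,o \right)} = \left(-1 + G\right) o = o \left(-1 + G\right)$)
$J{\left(A \right)} = A^{2}$
$J{\left(D{\left(4,1 \right)} \right)} f \left(-3\right) = \left(1 \left(-1 + 4\right)\right)^{2} \cdot 6 \left(-3\right) = \left(1 \cdot 3\right)^{2} \left(-18\right) = 3^{2} \left(-18\right) = 9 \left(-18\right) = -162$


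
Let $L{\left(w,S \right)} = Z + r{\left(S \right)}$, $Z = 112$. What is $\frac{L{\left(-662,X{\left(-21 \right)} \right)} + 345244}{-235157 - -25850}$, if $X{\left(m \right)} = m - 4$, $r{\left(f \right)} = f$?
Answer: $- \frac{49333}{29901} \approx -1.6499$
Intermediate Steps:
$X{\left(m \right)} = -4 + m$
$L{\left(w,S \right)} = 112 + S$
$\frac{L{\left(-662,X{\left(-21 \right)} \right)} + 345244}{-235157 - -25850} = \frac{\left(112 - 25\right) + 345244}{-235157 - -25850} = \frac{\left(112 - 25\right) + 345244}{-235157 + \left(-57096 + 82946\right)} = \frac{87 + 345244}{-235157 + 25850} = \frac{345331}{-209307} = 345331 \left(- \frac{1}{209307}\right) = - \frac{49333}{29901}$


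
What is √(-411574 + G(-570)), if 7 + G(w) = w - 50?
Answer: I*√412201 ≈ 642.03*I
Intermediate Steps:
G(w) = -57 + w (G(w) = -7 + (w - 50) = -7 + (-50 + w) = -57 + w)
√(-411574 + G(-570)) = √(-411574 + (-57 - 570)) = √(-411574 - 627) = √(-412201) = I*√412201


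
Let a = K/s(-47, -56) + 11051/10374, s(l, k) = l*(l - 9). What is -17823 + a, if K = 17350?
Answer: -17372738419/975156 ≈ -17815.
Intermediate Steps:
s(l, k) = l*(-9 + l)
a = 7466969/975156 (a = 17350/((-47*(-9 - 47))) + 11051/10374 = 17350/((-47*(-56))) + 11051*(1/10374) = 17350/2632 + 11051/10374 = 17350*(1/2632) + 11051/10374 = 8675/1316 + 11051/10374 = 7466969/975156 ≈ 7.6572)
-17823 + a = -17823 + 7466969/975156 = -17372738419/975156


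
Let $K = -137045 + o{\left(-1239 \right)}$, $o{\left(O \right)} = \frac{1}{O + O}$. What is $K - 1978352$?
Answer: $- \frac{5241953767}{2478} \approx -2.1154 \cdot 10^{6}$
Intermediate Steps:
$o{\left(O \right)} = \frac{1}{2 O}$
$K = - \frac{339597511}{2478}$ ($K = -137045 + \frac{1}{2 \left(-1239\right)} = -137045 + \frac{1}{2} \left(- \frac{1}{1239}\right) = -137045 - \frac{1}{2478} = - \frac{339597511}{2478} \approx -1.3705 \cdot 10^{5}$)
$K - 1978352 = - \frac{339597511}{2478} - 1978352 = - \frac{5241953767}{2478}$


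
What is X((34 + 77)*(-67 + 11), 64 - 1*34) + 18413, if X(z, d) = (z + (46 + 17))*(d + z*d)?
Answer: 1147245263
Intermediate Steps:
X(z, d) = (63 + z)*(d + d*z) (X(z, d) = (z + 63)*(d + d*z) = (63 + z)*(d + d*z))
X((34 + 77)*(-67 + 11), 64 - 1*34) + 18413 = (64 - 1*34)*(63 + ((34 + 77)*(-67 + 11))² + 64*((34 + 77)*(-67 + 11))) + 18413 = (64 - 34)*(63 + (111*(-56))² + 64*(111*(-56))) + 18413 = 30*(63 + (-6216)² + 64*(-6216)) + 18413 = 30*(63 + 38638656 - 397824) + 18413 = 30*38240895 + 18413 = 1147226850 + 18413 = 1147245263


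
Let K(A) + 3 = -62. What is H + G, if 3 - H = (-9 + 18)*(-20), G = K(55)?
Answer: 118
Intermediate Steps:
K(A) = -65 (K(A) = -3 - 62 = -65)
G = -65
H = 183 (H = 3 - (-9 + 18)*(-20) = 3 - 9*(-20) = 3 - 1*(-180) = 3 + 180 = 183)
H + G = 183 - 65 = 118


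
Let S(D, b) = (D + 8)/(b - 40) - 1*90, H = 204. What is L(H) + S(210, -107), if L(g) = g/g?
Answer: -13301/147 ≈ -90.483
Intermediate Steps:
S(D, b) = -90 + (8 + D)/(-40 + b) (S(D, b) = (8 + D)/(-40 + b) - 90 = -90 + (8 + D)/(-40 + b))
L(g) = 1
L(H) + S(210, -107) = 1 + (3608 + 210 - 90*(-107))/(-40 - 107) = 1 + (3608 + 210 + 9630)/(-147) = 1 - 1/147*13448 = 1 - 13448/147 = -13301/147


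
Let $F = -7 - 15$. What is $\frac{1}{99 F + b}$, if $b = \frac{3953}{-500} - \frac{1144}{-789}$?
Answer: $- \frac{394500}{861767917} \approx -0.00045778$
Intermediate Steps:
$F = -22$
$b = - \frac{2546917}{394500}$ ($b = 3953 \left(- \frac{1}{500}\right) - - \frac{1144}{789} = - \frac{3953}{500} + \frac{1144}{789} = - \frac{2546917}{394500} \approx -6.4561$)
$\frac{1}{99 F + b} = \frac{1}{99 \left(-22\right) - \frac{2546917}{394500}} = \frac{1}{-2178 - \frac{2546917}{394500}} = \frac{1}{- \frac{861767917}{394500}} = - \frac{394500}{861767917}$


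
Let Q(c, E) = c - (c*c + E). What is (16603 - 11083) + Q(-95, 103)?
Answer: -3703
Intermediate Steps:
Q(c, E) = c - E - c**2 (Q(c, E) = c - (c**2 + E) = c - (E + c**2) = c + (-E - c**2) = c - E - c**2)
(16603 - 11083) + Q(-95, 103) = (16603 - 11083) + (-95 - 1*103 - 1*(-95)**2) = 5520 + (-95 - 103 - 1*9025) = 5520 + (-95 - 103 - 9025) = 5520 - 9223 = -3703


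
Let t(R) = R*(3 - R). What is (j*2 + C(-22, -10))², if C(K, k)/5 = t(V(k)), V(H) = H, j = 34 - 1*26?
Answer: 401956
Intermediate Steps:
j = 8 (j = 34 - 26 = 8)
C(K, k) = 5*k*(3 - k) (C(K, k) = 5*(k*(3 - k)) = 5*k*(3 - k))
(j*2 + C(-22, -10))² = (8*2 + 5*(-10)*(3 - 1*(-10)))² = (16 + 5*(-10)*(3 + 10))² = (16 + 5*(-10)*13)² = (16 - 650)² = (-634)² = 401956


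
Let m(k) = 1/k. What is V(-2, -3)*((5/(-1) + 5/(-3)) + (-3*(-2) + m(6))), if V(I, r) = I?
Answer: 1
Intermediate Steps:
m(k) = 1/k
V(-2, -3)*((5/(-1) + 5/(-3)) + (-3*(-2) + m(6))) = -2*((5/(-1) + 5/(-3)) + (-3*(-2) + 1/6)) = -2*((5*(-1) + 5*(-1/3)) + (6 + 1/6)) = -2*((-5 - 5/3) + 37/6) = -2*(-20/3 + 37/6) = -2*(-1/2) = 1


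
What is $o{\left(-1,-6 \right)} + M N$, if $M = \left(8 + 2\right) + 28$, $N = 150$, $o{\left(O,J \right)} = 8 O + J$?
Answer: $5686$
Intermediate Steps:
$o{\left(O,J \right)} = J + 8 O$
$M = 38$ ($M = 10 + 28 = 38$)
$o{\left(-1,-6 \right)} + M N = \left(-6 + 8 \left(-1\right)\right) + 38 \cdot 150 = \left(-6 - 8\right) + 5700 = -14 + 5700 = 5686$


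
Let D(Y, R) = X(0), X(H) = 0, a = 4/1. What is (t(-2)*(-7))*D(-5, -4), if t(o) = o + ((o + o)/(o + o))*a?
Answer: 0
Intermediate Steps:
a = 4 (a = 4*1 = 4)
t(o) = 4 + o (t(o) = o + ((o + o)/(o + o))*4 = o + ((2*o)/((2*o)))*4 = o + ((2*o)*(1/(2*o)))*4 = o + 1*4 = o + 4 = 4 + o)
D(Y, R) = 0
(t(-2)*(-7))*D(-5, -4) = ((4 - 2)*(-7))*0 = (2*(-7))*0 = -14*0 = 0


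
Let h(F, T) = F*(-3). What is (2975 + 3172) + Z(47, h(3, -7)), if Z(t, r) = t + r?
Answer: 6185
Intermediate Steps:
h(F, T) = -3*F
Z(t, r) = r + t
(2975 + 3172) + Z(47, h(3, -7)) = (2975 + 3172) + (-3*3 + 47) = 6147 + (-9 + 47) = 6147 + 38 = 6185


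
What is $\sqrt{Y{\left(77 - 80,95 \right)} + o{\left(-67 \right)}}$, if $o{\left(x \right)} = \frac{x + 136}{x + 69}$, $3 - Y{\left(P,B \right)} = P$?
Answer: $\frac{9 \sqrt{2}}{2} \approx 6.364$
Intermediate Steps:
$Y{\left(P,B \right)} = 3 - P$
$o{\left(x \right)} = \frac{136 + x}{69 + x}$
$\sqrt{Y{\left(77 - 80,95 \right)} + o{\left(-67 \right)}} = \sqrt{\left(3 - \left(77 - 80\right)\right) + \frac{136 - 67}{69 - 67}} = \sqrt{\left(3 - \left(77 - 80\right)\right) + \frac{1}{2} \cdot 69} = \sqrt{\left(3 - -3\right) + \frac{1}{2} \cdot 69} = \sqrt{\left(3 + 3\right) + \frac{69}{2}} = \sqrt{6 + \frac{69}{2}} = \sqrt{\frac{81}{2}} = \frac{9 \sqrt{2}}{2}$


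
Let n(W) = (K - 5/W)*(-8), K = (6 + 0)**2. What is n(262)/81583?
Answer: -37708/10687373 ≈ -0.0035283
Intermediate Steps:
K = 36 (K = 6**2 = 36)
n(W) = -288 + 40/W (n(W) = (36 - 5/W)*(-8) = -288 + 40/W)
n(262)/81583 = (-288 + 40/262)/81583 = (-288 + 40*(1/262))*(1/81583) = (-288 + 20/131)*(1/81583) = -37708/131*1/81583 = -37708/10687373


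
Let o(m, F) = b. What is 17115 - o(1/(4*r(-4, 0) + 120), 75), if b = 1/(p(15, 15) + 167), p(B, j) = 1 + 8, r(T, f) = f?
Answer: 3012239/176 ≈ 17115.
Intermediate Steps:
p(B, j) = 9
b = 1/176 (b = 1/(9 + 167) = 1/176 ≈ 0.0056818)
o(m, F) = 1/176
17115 - o(1/(4*r(-4, 0) + 120), 75) = 17115 - 1*1/176 = 17115 - 1/176 = 3012239/176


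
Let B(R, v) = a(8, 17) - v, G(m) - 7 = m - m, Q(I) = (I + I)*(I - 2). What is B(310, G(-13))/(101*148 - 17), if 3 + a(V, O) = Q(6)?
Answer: 38/14931 ≈ 0.0025450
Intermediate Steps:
Q(I) = 2*I*(-2 + I) (Q(I) = (2*I)*(-2 + I) = 2*I*(-2 + I))
a(V, O) = 45 (a(V, O) = -3 + 2*6*(-2 + 6) = -3 + 2*6*4 = -3 + 48 = 45)
G(m) = 7 (G(m) = 7 + (m - m) = 7 + 0 = 7)
B(R, v) = 45 - v
B(310, G(-13))/(101*148 - 17) = (45 - 1*7)/(101*148 - 17) = (45 - 7)/(14948 - 17) = 38/14931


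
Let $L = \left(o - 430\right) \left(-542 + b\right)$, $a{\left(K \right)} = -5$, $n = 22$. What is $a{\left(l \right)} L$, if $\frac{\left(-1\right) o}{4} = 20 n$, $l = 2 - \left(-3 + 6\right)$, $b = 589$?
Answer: $514650$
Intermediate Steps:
$l = -1$ ($l = 2 - 3 = -1$)
$o = -1760$ ($o = - 4 \cdot 20 \cdot 22 = \left(-4\right) 440 = -1760$)
$L = -102930$ ($L = \left(-1760 - 430\right) \left(-542 + 589\right) = \left(-2190\right) 47 = -102930$)
$a{\left(l \right)} L = \left(-5\right) \left(-102930\right) = 514650$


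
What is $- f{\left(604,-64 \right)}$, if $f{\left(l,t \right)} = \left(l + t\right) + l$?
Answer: $-1144$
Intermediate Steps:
$f{\left(l,t \right)} = t + 2 l$
$- f{\left(604,-64 \right)} = - (-64 + 2 \cdot 604) = - (-64 + 1208) = \left(-1\right) 1144 = -1144$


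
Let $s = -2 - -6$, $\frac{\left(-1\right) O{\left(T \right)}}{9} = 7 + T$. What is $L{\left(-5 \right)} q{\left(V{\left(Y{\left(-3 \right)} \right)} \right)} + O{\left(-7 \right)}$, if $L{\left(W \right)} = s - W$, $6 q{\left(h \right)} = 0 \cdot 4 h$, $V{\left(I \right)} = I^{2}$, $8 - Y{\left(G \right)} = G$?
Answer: $0$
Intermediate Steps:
$Y{\left(G \right)} = 8 - G$
$O{\left(T \right)} = -63 - 9 T$ ($O{\left(T \right)} = - 9 \left(7 + T\right) = -63 - 9 T$)
$s = 4$ ($s = -2 + 6 = 4$)
$q{\left(h \right)} = 0$ ($q{\left(h \right)} = \frac{0 \cdot 4 h}{6} = \frac{0 h}{6} = \frac{1}{6} \cdot 0 = 0$)
$L{\left(W \right)} = 4 - W$
$L{\left(-5 \right)} q{\left(V{\left(Y{\left(-3 \right)} \right)} \right)} + O{\left(-7 \right)} = \left(4 - -5\right) 0 - 0 = \left(4 + 5\right) 0 + \left(-63 + 63\right) = 9 \cdot 0 + 0 = 0 + 0 = 0$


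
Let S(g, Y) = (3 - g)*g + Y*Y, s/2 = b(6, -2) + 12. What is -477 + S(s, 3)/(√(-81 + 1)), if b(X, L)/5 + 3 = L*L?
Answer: -477 + 209*I*√5/4 ≈ -477.0 + 116.83*I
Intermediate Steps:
b(X, L) = -15 + 5*L² (b(X, L) = -15 + 5*(L*L) = -15 + 5*L²)
s = 34 (s = 2*((-15 + 5*(-2)²) + 12) = 2*((-15 + 5*4) + 12) = 2*((-15 + 20) + 12) = 2*(5 + 12) = 2*17 = 34)
S(g, Y) = Y² + g*(3 - g) (S(g, Y) = g*(3 - g) + Y² = Y² + g*(3 - g))
-477 + S(s, 3)/(√(-81 + 1)) = -477 + (3² - 1*34² + 3*34)/(√(-81 + 1)) = -477 + (9 - 1*1156 + 102)/(√(-80)) = -477 + (9 - 1156 + 102)/((4*I*√5)) = -477 - (-209)*I*√5/4 = -477 + 209*I*√5/4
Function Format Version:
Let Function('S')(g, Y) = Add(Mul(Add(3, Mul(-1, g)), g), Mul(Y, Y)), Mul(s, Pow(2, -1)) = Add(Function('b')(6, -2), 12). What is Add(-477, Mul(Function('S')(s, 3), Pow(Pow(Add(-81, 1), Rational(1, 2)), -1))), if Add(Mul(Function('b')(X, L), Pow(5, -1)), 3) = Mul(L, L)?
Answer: Add(-477, Mul(Rational(209, 4), I, Pow(5, Rational(1, 2)))) ≈ Add(-477.00, Mul(116.83, I))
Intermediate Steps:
Function('b')(X, L) = Add(-15, Mul(5, Pow(L, 2))) (Function('b')(X, L) = Add(-15, Mul(5, Mul(L, L))) = Add(-15, Mul(5, Pow(L, 2))))
s = 34 (s = Mul(2, Add(Add(-15, Mul(5, Pow(-2, 2))), 12)) = Mul(2, Add(Add(-15, Mul(5, 4)), 12)) = Mul(2, Add(Add(-15, 20), 12)) = Mul(2, Add(5, 12)) = Mul(2, 17) = 34)
Function('S')(g, Y) = Add(Pow(Y, 2), Mul(g, Add(3, Mul(-1, g)))) (Function('S')(g, Y) = Add(Mul(g, Add(3, Mul(-1, g))), Pow(Y, 2)) = Add(Pow(Y, 2), Mul(g, Add(3, Mul(-1, g)))))
Add(-477, Mul(Function('S')(s, 3), Pow(Pow(Add(-81, 1), Rational(1, 2)), -1))) = Add(-477, Mul(Add(Pow(3, 2), Mul(-1, Pow(34, 2)), Mul(3, 34)), Pow(Pow(Add(-81, 1), Rational(1, 2)), -1))) = Add(-477, Mul(Add(9, Mul(-1, 1156), 102), Pow(Pow(-80, Rational(1, 2)), -1))) = Add(-477, Mul(Add(9, -1156, 102), Pow(Mul(4, I, Pow(5, Rational(1, 2))), -1))) = Add(-477, Mul(-1045, Mul(Rational(-1, 20), I, Pow(5, Rational(1, 2))))) = Add(-477, Mul(Rational(209, 4), I, Pow(5, Rational(1, 2))))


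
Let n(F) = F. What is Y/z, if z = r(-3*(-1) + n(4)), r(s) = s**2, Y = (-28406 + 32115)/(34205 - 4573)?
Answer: 3709/1451968 ≈ 0.0025545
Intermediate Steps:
Y = 3709/29632 ≈ 0.12517
z = 49 (z = (-3*(-1) + 4)**2 = (3 + 4)**2 = 7**2 = 49)
Y/z = (3709/29632)/49 = (3709/29632)*(1/49) = 3709/1451968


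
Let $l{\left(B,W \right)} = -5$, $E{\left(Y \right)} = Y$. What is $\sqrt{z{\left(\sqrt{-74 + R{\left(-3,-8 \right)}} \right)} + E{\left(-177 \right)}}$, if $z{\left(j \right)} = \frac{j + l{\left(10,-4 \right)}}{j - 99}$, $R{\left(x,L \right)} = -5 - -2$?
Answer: $\sqrt{2} \sqrt{\frac{8759 - 88 i \sqrt{77}}{-99 + i \sqrt{77}}} \approx 0.0031388 - 13.302 i$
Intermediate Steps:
$R{\left(x,L \right)} = -3$ ($R{\left(x,L \right)} = -5 + 2 = -3$)
$z{\left(j \right)} = \frac{-5 + j}{-99 + j}$ ($z{\left(j \right)} = \frac{j - 5}{j - 99} = \frac{-5 + j}{-99 + j}$)
$\sqrt{z{\left(\sqrt{-74 + R{\left(-3,-8 \right)}} \right)} + E{\left(-177 \right)}} = \sqrt{\frac{-5 + \sqrt{-74 - 3}}{-99 + \sqrt{-74 - 3}} - 177} = \sqrt{\frac{-5 + \sqrt{-77}}{-99 + \sqrt{-77}} - 177} = \sqrt{\frac{-5 + i \sqrt{77}}{-99 + i \sqrt{77}} - 177} = \sqrt{-177 + \frac{-5 + i \sqrt{77}}{-99 + i \sqrt{77}}}$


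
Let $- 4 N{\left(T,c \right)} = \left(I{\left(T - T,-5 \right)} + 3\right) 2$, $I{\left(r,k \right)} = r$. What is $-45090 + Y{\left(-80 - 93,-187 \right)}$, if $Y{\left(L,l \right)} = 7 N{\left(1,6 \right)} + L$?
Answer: $- \frac{90547}{2} \approx -45274.0$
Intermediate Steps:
$N{\left(T,c \right)} = - \frac{3}{2}$ ($N{\left(T,c \right)} = - \frac{\left(\left(T - T\right) + 3\right) 2}{4} = - \frac{\left(0 + 3\right) 2}{4} = - \frac{3 \cdot 2}{4} = \left(- \frac{1}{4}\right) 6 = - \frac{3}{2}$)
$Y{\left(L,l \right)} = - \frac{21}{2} + L$ ($Y{\left(L,l \right)} = 7 \left(- \frac{3}{2}\right) + L = - \frac{21}{2} + L$)
$-45090 + Y{\left(-80 - 93,-187 \right)} = -45090 - \frac{367}{2} = - \frac{90547}{2}$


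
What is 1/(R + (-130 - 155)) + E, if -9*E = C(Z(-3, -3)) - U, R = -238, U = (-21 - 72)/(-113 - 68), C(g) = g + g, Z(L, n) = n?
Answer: 68332/94663 ≈ 0.72184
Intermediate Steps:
C(g) = 2*g
U = 93/181 (U = -93/(-181) = -93*(-1/181) = 93/181 ≈ 0.51381)
E = 131/181 (E = -(2*(-3) - 1*93/181)/9 = -(-6 - 93/181)/9 = -1/9*(-1179/181) = 131/181 ≈ 0.72376)
1/(R + (-130 - 155)) + E = 1/(-238 + (-130 - 155)) + 131/181 = 1/(-238 - 285) + 131/181 = 1/(-523) + 131/181 = -1/523 + 131/181 = 68332/94663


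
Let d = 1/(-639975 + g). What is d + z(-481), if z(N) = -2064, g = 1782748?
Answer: -2358683471/1142773 ≈ -2064.0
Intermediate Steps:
d = 1/1142773 (d = 1/(-639975 + 1782748) = 1/1142773 ≈ 8.7506e-7)
d + z(-481) = 1/1142773 - 2064 = -2358683471/1142773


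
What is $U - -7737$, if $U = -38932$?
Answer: $-31195$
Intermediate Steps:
$U - -7737 = -38932 - -7737 = -38932 + 7737 = -31195$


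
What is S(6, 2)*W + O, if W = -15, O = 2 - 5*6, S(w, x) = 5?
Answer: -103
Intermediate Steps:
O = -28 (O = 2 - 30 = -28)
S(6, 2)*W + O = 5*(-15) - 28 = -75 - 28 = -103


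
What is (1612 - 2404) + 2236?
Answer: 1444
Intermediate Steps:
(1612 - 2404) + 2236 = -792 + 2236 = 1444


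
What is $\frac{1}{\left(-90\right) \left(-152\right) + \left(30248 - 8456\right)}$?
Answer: $\frac{1}{35472} \approx 2.8191 \cdot 10^{-5}$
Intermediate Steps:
$\frac{1}{\left(-90\right) \left(-152\right) + \left(30248 - 8456\right)} = \frac{1}{13680 + 21792} = \frac{1}{35472}$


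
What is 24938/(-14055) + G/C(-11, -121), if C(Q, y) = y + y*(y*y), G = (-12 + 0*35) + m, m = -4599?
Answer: -44117398111/24900990510 ≈ -1.7717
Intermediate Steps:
G = -4611 (G = (-12 + 0*35) - 4599 = (-12 + 0) - 4599 = -12 - 4599 = -4611)
C(Q, y) = y + y³ (C(Q, y) = y + y*y² = y + y³)
24938/(-14055) + G/C(-11, -121) = 24938/(-14055) - 4611/(-121 + (-121)³) = 24938*(-1/14055) - 4611/(-121 - 1771561) = -24938/14055 - 4611/(-1771682) = -24938/14055 - 4611*(-1/1771682) = -24938/14055 + 4611/1771682 = -44117398111/24900990510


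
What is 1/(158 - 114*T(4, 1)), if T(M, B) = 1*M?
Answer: -1/298 ≈ -0.0033557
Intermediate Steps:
T(M, B) = M
1/(158 - 114*T(4, 1)) = 1/(158 - 114*4) = 1/(158 - 456) = 1/(-298) = -1/298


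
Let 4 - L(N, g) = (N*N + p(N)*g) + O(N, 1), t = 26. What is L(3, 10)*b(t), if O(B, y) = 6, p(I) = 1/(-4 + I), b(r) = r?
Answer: -26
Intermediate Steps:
L(N, g) = -2 - N**2 - g/(-4 + N) (L(N, g) = 4 - ((N*N + g/(-4 + N)) + 6) = 4 - ((N**2 + g/(-4 + N)) + 6) = 4 - (6 + N**2 + g/(-4 + N)) = 4 + (-6 - N**2 - g/(-4 + N)) = -2 - N**2 - g/(-4 + N))
L(3, 10)*b(t) = ((-1*10 + (-4 + 3)*(-2 - 1*3**2))/(-4 + 3))*26 = ((-10 - (-2 - 1*9))/(-1))*26 = -(-10 - (-2 - 9))*26 = -(-10 - 1*(-11))*26 = -(-10 + 11)*26 = -1*1*26 = -1*26 = -26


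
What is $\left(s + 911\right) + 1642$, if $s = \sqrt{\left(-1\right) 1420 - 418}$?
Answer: $2553 + i \sqrt{1838} \approx 2553.0 + 42.872 i$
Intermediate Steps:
$s = i \sqrt{1838}$ ($s = \sqrt{-1420 - 418} = \sqrt{-1838} = i \sqrt{1838} \approx 42.872 i$)
$\left(s + 911\right) + 1642 = \left(i \sqrt{1838} + 911\right) + 1642 = \left(911 + i \sqrt{1838}\right) + 1642 = 2553 + i \sqrt{1838}$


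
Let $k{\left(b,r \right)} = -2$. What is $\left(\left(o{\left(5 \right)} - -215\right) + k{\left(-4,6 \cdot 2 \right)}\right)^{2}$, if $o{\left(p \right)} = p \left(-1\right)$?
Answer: $43264$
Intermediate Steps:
$o{\left(p \right)} = - p$
$\left(\left(o{\left(5 \right)} - -215\right) + k{\left(-4,6 \cdot 2 \right)}\right)^{2} = \left(\left(\left(-1\right) 5 - -215\right) - 2\right)^{2} = \left(\left(-5 + 215\right) - 2\right)^{2} = \left(210 - 2\right)^{2} = 208^{2} = 43264$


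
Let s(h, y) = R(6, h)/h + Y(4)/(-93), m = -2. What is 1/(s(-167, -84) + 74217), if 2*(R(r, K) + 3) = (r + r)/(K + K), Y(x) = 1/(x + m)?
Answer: 5187354/384989917673 ≈ 1.3474e-5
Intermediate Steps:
Y(x) = 1/(-2 + x) (Y(x) = 1/(x - 2) = 1/(-2 + x))
R(r, K) = -3 + r/(2*K) (R(r, K) = -3 + ((r + r)/(K + K))/2 = -3 + ((2*r)/((2*K)))/2 = -3 + ((2*r)*(1/(2*K)))/2 = -3 + (r/K)/2 = -3 + r/(2*K))
s(h, y) = -1/186 + (-3 + 3/h)/h (s(h, y) = (-3 + (1/2)*6/h)/h + 1/((-2 + 4)*(-93)) = (-3 + 3/h)/h - 1/93/2 = (-3 + 3/h)/h + (1/2)*(-1/93) = (-3 + 3/h)/h - 1/186 = -1/186 + (-3 + 3/h)/h)
1/(s(-167, -84) + 74217) = 1/((-1/186 - 3/(-167) + 3/(-167)**2) + 74217) = 1/((-1/186 - 3*(-1/167) + 3*(1/27889)) + 74217) = 1/((-1/186 + 3/167 + 3/27889) + 74217) = 1/(65855/5187354 + 74217) = 1/(384989917673/5187354) = 5187354/384989917673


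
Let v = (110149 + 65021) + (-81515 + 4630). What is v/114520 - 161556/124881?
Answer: -415164269/953424808 ≈ -0.43545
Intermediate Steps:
v = 98285 (v = 175170 - 76885 = 98285)
v/114520 - 161556/124881 = 98285/114520 - 161556/124881 = 98285*(1/114520) - 161556*1/124881 = 19657/22904 - 53852/41627 = -415164269/953424808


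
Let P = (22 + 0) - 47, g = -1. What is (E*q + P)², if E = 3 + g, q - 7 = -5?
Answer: 441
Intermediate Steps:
q = 2 (q = 7 - 5 = 2)
E = 2 (E = 3 - 1 = 2)
P = -25 (P = 22 - 47 = -25)
(E*q + P)² = (2*2 - 25)² = (4 - 25)² = (-21)² = 441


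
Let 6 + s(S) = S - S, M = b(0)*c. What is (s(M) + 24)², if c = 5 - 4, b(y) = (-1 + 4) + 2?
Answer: 324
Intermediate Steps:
b(y) = 5 (b(y) = 3 + 2 = 5)
c = 1
M = 5 (M = 5*1 = 5)
s(S) = -6 (s(S) = -6 + (S - S) = -6 + 0 = -6)
(s(M) + 24)² = (-6 + 24)² = 18² = 324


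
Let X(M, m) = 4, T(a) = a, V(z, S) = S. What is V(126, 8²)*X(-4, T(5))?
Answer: 256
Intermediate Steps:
V(126, 8²)*X(-4, T(5)) = 8²*4 = 64*4 = 256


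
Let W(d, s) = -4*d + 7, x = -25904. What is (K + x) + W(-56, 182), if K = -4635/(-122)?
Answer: -3127471/122 ≈ -25635.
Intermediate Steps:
W(d, s) = 7 - 4*d
K = 4635/122 (K = -4635*(-1)/122 = -45*(-103/122) = 4635/122 ≈ 37.992)
(K + x) + W(-56, 182) = (4635/122 - 25904) + (7 - 4*(-56)) = -3155653/122 + (7 + 224) = -3155653/122 + 231 = -3127471/122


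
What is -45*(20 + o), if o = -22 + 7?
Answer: -225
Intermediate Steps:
o = -15
-45*(20 + o) = -45*(20 - 15) = -45*5 = -225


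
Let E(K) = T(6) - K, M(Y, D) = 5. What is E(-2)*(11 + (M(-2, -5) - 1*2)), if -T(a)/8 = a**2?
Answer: -4004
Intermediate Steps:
T(a) = -8*a**2
E(K) = -288 - K (E(K) = -8*6**2 - K = -8*36 - K = -288 - K)
E(-2)*(11 + (M(-2, -5) - 1*2)) = (-288 - 1*(-2))*(11 + (5 - 1*2)) = (-288 + 2)*(11 + (5 - 2)) = -286*(11 + 3) = -286*14 = -4004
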